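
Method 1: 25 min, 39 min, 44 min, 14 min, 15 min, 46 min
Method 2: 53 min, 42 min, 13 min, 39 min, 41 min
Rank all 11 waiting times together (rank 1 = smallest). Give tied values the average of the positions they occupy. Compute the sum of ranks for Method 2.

32.5

Sorted (ascending): 13, 14, 15, 25, 39, 39, 41, 42, 44, 46, 53
The 2 values of 39 occupy positions 5–6 → average rank (5+6)/2 = 5.5.
Method 2 values → pooled ranks: 53→11, 42→8, 13→1, 39→5.5, 41→7
Rank sum = 11 + 8 + 1 + 5.5 + 7 = 32.5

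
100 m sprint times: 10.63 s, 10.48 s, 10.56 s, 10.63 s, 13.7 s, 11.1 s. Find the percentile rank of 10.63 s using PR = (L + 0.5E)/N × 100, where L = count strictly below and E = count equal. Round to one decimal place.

N = 6.
Strictly below 10.63: 2. Equal to 10.63: 2.
PR = (2 + 0.5·2)/6 × 100 = 50.0

50.0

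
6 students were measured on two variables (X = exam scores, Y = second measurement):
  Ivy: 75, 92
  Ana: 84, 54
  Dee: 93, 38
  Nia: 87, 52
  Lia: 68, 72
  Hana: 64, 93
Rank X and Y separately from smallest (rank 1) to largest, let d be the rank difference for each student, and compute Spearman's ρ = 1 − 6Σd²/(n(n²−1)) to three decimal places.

Ranks of variable 1: 3, 4, 6, 5, 2, 1
Ranks of variable 2: 5, 3, 1, 2, 4, 6
d = r₁ − r₂: -2, 1, 5, 3, -2, -5
d²: 4, 1, 25, 9, 4, 25; Σd² = 68
ρ = 1 − 6·68/(6·35) = 1 − 408/210 = -0.943

-0.943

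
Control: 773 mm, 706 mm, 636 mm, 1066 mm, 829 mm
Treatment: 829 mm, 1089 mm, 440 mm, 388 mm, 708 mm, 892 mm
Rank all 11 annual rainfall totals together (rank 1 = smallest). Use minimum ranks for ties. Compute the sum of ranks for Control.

30

Sorted (ascending): 388, 440, 636, 706, 708, 773, 829, 829, 892, 1066, 1089
The 2 values of 829 occupy positions 7–8 → each gets rank 7.
Control values → pooled ranks: 773→6, 706→4, 636→3, 1066→10, 829→7
Rank sum = 6 + 4 + 3 + 10 + 7 = 30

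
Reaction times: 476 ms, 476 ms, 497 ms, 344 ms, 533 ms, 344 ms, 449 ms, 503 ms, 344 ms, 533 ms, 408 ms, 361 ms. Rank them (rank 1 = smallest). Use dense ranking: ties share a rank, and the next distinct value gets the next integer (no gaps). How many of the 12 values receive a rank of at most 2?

Sorted (ascending): 344, 344, 344, 361, 408, 449, 476, 476, 497, 503, 533, 533
The 3 values of 344 share dense rank 1.
The 2 values of 476 share dense rank 5.
The 2 values of 533 share dense rank 8.
Remaining distinct values take the next consecutive integers.
Ranks ≤ 2: {1, 1, 1, 2} → 4 values.

4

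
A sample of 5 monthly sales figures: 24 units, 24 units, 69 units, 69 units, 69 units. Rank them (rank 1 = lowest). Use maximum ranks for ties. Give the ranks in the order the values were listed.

2, 2, 5, 5, 5

Sorted (ascending): 24, 24, 69, 69, 69
The 2 values of 24 occupy positions 1–2 → each gets rank 2.
The 3 values of 69 occupy positions 3–5 → each gets rank 5.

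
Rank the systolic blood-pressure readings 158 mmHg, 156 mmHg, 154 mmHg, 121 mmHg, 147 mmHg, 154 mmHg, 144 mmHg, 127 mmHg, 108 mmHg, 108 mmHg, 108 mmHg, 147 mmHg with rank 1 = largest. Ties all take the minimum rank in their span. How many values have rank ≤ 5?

Sorted (descending): 158, 156, 154, 154, 147, 147, 144, 127, 121, 108, 108, 108
The 2 values of 154 occupy positions 3–4 → each gets rank 3.
The 2 values of 147 occupy positions 5–6 → each gets rank 5.
The 3 values of 108 occupy positions 10–12 → each gets rank 10.
Ranks ≤ 5: {1, 2, 3, 3, 5, 5} → 6 values.

6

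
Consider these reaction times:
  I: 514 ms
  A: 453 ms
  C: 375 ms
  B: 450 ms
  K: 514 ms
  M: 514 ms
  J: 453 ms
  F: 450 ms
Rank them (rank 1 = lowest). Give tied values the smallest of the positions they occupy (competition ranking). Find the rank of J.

4

Sorted (ascending): 375, 450, 450, 453, 453, 514, 514, 514
The 2 values of 450 occupy positions 2–3 → each gets rank 2.
The 2 values of 453 occupy positions 4–5 → each gets rank 4.
The 3 values of 514 occupy positions 6–8 → each gets rank 6.
J has value 453 ms → rank 4.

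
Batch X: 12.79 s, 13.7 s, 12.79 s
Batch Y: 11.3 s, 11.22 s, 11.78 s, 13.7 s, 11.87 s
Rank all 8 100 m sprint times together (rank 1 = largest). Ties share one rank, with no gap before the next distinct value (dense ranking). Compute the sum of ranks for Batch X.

5

Sorted (descending): 13.7, 13.7, 12.79, 12.79, 11.87, 11.78, 11.3, 11.22
The 2 values of 13.7 share dense rank 1.
The 2 values of 12.79 share dense rank 2.
Remaining distinct values take the next consecutive integers.
Batch X values → pooled ranks: 12.79→2, 13.7→1, 12.79→2
Rank sum = 2 + 1 + 2 = 5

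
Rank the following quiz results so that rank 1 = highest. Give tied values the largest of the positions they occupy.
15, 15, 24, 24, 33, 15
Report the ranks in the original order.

Sorted (descending): 33, 24, 24, 15, 15, 15
The 2 values of 24 occupy positions 2–3 → each gets rank 3.
The 3 values of 15 occupy positions 4–6 → each gets rank 6.

6, 6, 3, 3, 1, 6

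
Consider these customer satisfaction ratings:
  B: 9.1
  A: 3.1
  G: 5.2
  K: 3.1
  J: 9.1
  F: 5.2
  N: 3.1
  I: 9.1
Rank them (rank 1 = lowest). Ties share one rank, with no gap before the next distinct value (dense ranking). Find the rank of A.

1

Sorted (ascending): 3.1, 3.1, 3.1, 5.2, 5.2, 9.1, 9.1, 9.1
The 3 values of 3.1 share dense rank 1.
The 2 values of 5.2 share dense rank 2.
The 3 values of 9.1 share dense rank 3.
A has value 3.1 → rank 1.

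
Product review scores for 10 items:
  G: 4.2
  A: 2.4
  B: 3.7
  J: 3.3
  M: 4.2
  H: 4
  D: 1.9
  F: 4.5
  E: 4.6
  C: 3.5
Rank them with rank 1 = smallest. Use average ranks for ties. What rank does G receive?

Sorted (ascending): 1.9, 2.4, 3.3, 3.5, 3.7, 4, 4.2, 4.2, 4.5, 4.6
The 2 values of 4.2 occupy positions 7–8 → average rank (7+8)/2 = 7.5.
G has value 4.2 → rank 7.5.

7.5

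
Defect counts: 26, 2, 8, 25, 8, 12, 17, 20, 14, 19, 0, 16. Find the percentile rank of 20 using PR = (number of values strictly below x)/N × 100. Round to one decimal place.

N = 12.
Strictly below 20: 9. Equal to 20: 1.
PR = 9/12 × 100 = 75.0

75.0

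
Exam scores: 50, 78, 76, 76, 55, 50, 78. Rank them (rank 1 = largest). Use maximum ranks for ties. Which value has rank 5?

55

Sorted (descending): 78, 78, 76, 76, 55, 50, 50
The 2 values of 78 occupy positions 1–2 → each gets rank 2.
The 2 values of 76 occupy positions 3–4 → each gets rank 4.
The 2 values of 50 occupy positions 6–7 → each gets rank 7.
Rank 5 → value 55.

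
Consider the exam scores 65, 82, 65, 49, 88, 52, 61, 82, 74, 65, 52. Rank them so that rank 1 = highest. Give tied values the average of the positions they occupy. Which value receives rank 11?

Sorted (descending): 88, 82, 82, 74, 65, 65, 65, 61, 52, 52, 49
The 2 values of 82 occupy positions 2–3 → average rank (2+3)/2 = 2.5.
The 3 values of 65 occupy positions 5–7 → average rank 6.
The 2 values of 52 occupy positions 9–10 → average rank (9+10)/2 = 9.5.
Rank 11 → value 49.

49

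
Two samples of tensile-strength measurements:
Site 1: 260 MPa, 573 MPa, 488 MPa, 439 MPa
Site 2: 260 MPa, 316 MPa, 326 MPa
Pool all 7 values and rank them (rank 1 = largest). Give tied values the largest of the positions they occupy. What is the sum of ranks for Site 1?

13

Sorted (descending): 573, 488, 439, 326, 316, 260, 260
The 2 values of 260 occupy positions 6–7 → each gets rank 7.
Site 1 values → pooled ranks: 260→7, 573→1, 488→2, 439→3
Rank sum = 7 + 1 + 2 + 3 = 13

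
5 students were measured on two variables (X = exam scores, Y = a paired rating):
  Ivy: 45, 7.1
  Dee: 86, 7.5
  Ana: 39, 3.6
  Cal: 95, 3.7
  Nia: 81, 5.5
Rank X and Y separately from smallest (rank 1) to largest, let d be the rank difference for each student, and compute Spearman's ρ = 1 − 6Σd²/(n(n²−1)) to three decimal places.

Ranks of variable 1: 2, 4, 1, 5, 3
Ranks of variable 2: 4, 5, 1, 2, 3
d = r₁ − r₂: -2, -1, 0, 3, 0
d²: 4, 1, 0, 9, 0; Σd² = 14
ρ = 1 − 6·14/(5·24) = 1 − 84/120 = 0.300

0.300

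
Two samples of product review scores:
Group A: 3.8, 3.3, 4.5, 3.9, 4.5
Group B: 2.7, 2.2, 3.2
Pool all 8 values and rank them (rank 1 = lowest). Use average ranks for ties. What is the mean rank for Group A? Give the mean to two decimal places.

6.00

Sorted (ascending): 2.2, 2.7, 3.2, 3.3, 3.8, 3.9, 4.5, 4.5
The 2 values of 4.5 occupy positions 7–8 → average rank (7+8)/2 = 7.5.
Group A values → pooled ranks: 3.8→5, 3.3→4, 4.5→7.5, 3.9→6, 4.5→7.5
Mean rank = (5 + 4 + 7.5 + 6 + 7.5) / 5 = 6.00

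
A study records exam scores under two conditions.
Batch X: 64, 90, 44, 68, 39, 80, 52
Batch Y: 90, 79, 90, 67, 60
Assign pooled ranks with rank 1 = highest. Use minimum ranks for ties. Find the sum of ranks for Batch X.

52

Sorted (descending): 90, 90, 90, 80, 79, 68, 67, 64, 60, 52, 44, 39
The 3 values of 90 occupy positions 1–3 → each gets rank 1.
Batch X values → pooled ranks: 64→8, 90→1, 44→11, 68→6, 39→12, 80→4, 52→10
Rank sum = 8 + 1 + 11 + 6 + 12 + 4 + 10 = 52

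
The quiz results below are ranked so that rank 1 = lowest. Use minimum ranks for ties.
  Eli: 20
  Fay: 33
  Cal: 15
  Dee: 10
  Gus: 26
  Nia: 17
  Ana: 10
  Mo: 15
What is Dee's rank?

Sorted (ascending): 10, 10, 15, 15, 17, 20, 26, 33
The 2 values of 10 occupy positions 1–2 → each gets rank 1.
The 2 values of 15 occupy positions 3–4 → each gets rank 3.
Dee has value 10 → rank 1.

1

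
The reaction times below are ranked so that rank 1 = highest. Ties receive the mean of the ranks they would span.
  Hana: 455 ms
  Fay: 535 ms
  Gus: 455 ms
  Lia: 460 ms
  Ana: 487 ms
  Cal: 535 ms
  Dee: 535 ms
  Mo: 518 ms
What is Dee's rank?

2

Sorted (descending): 535, 535, 535, 518, 487, 460, 455, 455
The 3 values of 535 occupy positions 1–3 → average rank 2.
The 2 values of 455 occupy positions 7–8 → average rank (7+8)/2 = 7.5.
Dee has value 535 ms → rank 2.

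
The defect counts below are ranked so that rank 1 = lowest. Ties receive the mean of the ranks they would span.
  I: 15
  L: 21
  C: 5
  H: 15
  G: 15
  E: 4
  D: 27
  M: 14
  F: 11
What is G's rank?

Sorted (ascending): 4, 5, 11, 14, 15, 15, 15, 21, 27
The 3 values of 15 occupy positions 5–7 → average rank 6.
G has value 15 → rank 6.

6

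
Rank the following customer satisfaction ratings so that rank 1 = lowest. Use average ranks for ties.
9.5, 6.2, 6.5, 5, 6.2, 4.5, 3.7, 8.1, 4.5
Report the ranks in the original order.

9, 5.5, 7, 4, 5.5, 2.5, 1, 8, 2.5

Sorted (ascending): 3.7, 4.5, 4.5, 5, 6.2, 6.2, 6.5, 8.1, 9.5
The 2 values of 4.5 occupy positions 2–3 → average rank (2+3)/2 = 2.5.
The 2 values of 6.2 occupy positions 5–6 → average rank (5+6)/2 = 5.5.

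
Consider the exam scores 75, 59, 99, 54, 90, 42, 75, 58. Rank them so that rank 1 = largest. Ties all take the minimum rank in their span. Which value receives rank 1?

Sorted (descending): 99, 90, 75, 75, 59, 58, 54, 42
The 2 values of 75 occupy positions 3–4 → each gets rank 3.
Rank 1 → value 99.

99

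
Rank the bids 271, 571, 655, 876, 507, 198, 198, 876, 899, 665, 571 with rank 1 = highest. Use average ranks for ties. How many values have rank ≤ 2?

Sorted (descending): 899, 876, 876, 665, 655, 571, 571, 507, 271, 198, 198
The 2 values of 876 occupy positions 2–3 → average rank (2+3)/2 = 2.5.
The 2 values of 571 occupy positions 6–7 → average rank (6+7)/2 = 6.5.
The 2 values of 198 occupy positions 10–11 → average rank (10+11)/2 = 10.5.
Ranks ≤ 2: {1} → 1 value.

1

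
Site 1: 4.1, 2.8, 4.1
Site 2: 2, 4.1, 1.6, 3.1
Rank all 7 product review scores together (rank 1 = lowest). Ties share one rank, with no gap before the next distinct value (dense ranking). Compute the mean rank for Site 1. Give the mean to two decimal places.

4.33

Sorted (ascending): 1.6, 2, 2.8, 3.1, 4.1, 4.1, 4.1
The 3 values of 4.1 share dense rank 5.
Remaining distinct values take the next consecutive integers.
Site 1 values → pooled ranks: 4.1→5, 2.8→3, 4.1→5
Mean rank = (5 + 3 + 5) / 3 = 4.33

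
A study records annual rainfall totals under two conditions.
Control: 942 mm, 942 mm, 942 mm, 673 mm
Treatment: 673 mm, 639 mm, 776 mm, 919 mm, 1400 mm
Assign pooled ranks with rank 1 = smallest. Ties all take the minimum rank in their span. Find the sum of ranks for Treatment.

Sorted (ascending): 639, 673, 673, 776, 919, 942, 942, 942, 1400
The 2 values of 673 occupy positions 2–3 → each gets rank 2.
The 3 values of 942 occupy positions 6–8 → each gets rank 6.
Treatment values → pooled ranks: 673→2, 639→1, 776→4, 919→5, 1400→9
Rank sum = 2 + 1 + 4 + 5 + 9 = 21

21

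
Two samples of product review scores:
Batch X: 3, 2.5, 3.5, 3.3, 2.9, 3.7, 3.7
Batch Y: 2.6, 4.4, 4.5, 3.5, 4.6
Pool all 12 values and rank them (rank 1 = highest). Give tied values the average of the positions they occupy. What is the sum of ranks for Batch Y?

Sorted (descending): 4.6, 4.5, 4.4, 3.7, 3.7, 3.5, 3.5, 3.3, 3, 2.9, 2.6, 2.5
The 2 values of 3.7 occupy positions 4–5 → average rank (4+5)/2 = 4.5.
The 2 values of 3.5 occupy positions 6–7 → average rank (6+7)/2 = 6.5.
Batch Y values → pooled ranks: 2.6→11, 4.4→3, 4.5→2, 3.5→6.5, 4.6→1
Rank sum = 11 + 3 + 2 + 6.5 + 1 = 23.5

23.5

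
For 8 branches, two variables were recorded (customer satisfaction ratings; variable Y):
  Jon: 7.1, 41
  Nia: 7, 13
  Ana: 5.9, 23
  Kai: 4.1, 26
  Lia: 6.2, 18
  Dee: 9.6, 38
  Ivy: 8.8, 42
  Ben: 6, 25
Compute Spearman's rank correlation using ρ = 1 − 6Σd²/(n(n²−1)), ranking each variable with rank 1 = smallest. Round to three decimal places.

0.476

Ranks of variable 1: 6, 5, 2, 1, 4, 8, 7, 3
Ranks of variable 2: 7, 1, 3, 5, 2, 6, 8, 4
d = r₁ − r₂: -1, 4, -1, -4, 2, 2, -1, -1
d²: 1, 16, 1, 16, 4, 4, 1, 1; Σd² = 44
ρ = 1 − 6·44/(8·63) = 1 − 264/504 = 0.476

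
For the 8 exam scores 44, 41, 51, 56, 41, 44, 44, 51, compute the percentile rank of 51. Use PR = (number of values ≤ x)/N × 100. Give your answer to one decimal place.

N = 8.
Strictly below 51: 5. Equal to 51: 2.
PR = 7/8 × 100 = 87.5

87.5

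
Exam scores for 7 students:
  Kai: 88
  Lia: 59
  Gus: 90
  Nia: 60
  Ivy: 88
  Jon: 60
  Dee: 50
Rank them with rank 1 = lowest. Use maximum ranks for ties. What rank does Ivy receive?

6

Sorted (ascending): 50, 59, 60, 60, 88, 88, 90
The 2 values of 60 occupy positions 3–4 → each gets rank 4.
The 2 values of 88 occupy positions 5–6 → each gets rank 6.
Ivy has value 88 → rank 6.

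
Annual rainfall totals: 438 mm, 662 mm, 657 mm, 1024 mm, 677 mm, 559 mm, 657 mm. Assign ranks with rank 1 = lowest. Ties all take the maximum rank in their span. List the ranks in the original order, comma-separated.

1, 5, 4, 7, 6, 2, 4

Sorted (ascending): 438, 559, 657, 657, 662, 677, 1024
The 2 values of 657 occupy positions 3–4 → each gets rank 4.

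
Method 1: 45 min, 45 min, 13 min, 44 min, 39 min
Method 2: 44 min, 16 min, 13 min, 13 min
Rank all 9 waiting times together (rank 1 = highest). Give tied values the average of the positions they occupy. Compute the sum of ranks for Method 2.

25.5

Sorted (descending): 45, 45, 44, 44, 39, 16, 13, 13, 13
The 2 values of 45 occupy positions 1–2 → average rank (1+2)/2 = 1.5.
The 2 values of 44 occupy positions 3–4 → average rank (3+4)/2 = 3.5.
The 3 values of 13 occupy positions 7–9 → average rank 8.
Method 2 values → pooled ranks: 44→3.5, 16→6, 13→8, 13→8
Rank sum = 3.5 + 6 + 8 + 8 = 25.5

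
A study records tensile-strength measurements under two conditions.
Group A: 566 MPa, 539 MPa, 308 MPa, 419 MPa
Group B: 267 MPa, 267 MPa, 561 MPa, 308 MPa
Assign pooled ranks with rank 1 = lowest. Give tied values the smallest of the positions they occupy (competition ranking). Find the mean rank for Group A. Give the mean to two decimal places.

Sorted (ascending): 267, 267, 308, 308, 419, 539, 561, 566
The 2 values of 267 occupy positions 1–2 → each gets rank 1.
The 2 values of 308 occupy positions 3–4 → each gets rank 3.
Group A values → pooled ranks: 566→8, 539→6, 308→3, 419→5
Mean rank = (8 + 6 + 3 + 5) / 4 = 5.50

5.50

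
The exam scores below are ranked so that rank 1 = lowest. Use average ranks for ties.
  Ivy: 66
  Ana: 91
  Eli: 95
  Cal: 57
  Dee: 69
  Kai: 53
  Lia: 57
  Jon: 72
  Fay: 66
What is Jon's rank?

Sorted (ascending): 53, 57, 57, 66, 66, 69, 72, 91, 95
The 2 values of 57 occupy positions 2–3 → average rank (2+3)/2 = 2.5.
The 2 values of 66 occupy positions 4–5 → average rank (4+5)/2 = 4.5.
Jon has value 72 → rank 7.

7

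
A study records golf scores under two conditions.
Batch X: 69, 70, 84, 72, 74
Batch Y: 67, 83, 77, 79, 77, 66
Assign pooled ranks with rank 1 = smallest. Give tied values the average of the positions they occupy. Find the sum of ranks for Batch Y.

37

Sorted (ascending): 66, 67, 69, 70, 72, 74, 77, 77, 79, 83, 84
The 2 values of 77 occupy positions 7–8 → average rank (7+8)/2 = 7.5.
Batch Y values → pooled ranks: 67→2, 83→10, 77→7.5, 79→9, 77→7.5, 66→1
Rank sum = 2 + 10 + 7.5 + 9 + 7.5 + 1 = 37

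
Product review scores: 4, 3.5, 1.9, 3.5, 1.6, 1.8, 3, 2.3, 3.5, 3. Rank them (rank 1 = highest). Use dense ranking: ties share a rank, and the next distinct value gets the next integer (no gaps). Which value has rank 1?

Sorted (descending): 4, 3.5, 3.5, 3.5, 3, 3, 2.3, 1.9, 1.8, 1.6
The 3 values of 3.5 share dense rank 2.
The 2 values of 3 share dense rank 3.
Remaining distinct values take the next consecutive integers.
Rank 1 → value 4.

4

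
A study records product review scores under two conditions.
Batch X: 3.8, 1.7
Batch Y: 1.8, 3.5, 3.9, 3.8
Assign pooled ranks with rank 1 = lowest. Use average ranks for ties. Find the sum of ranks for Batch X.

5.5

Sorted (ascending): 1.7, 1.8, 3.5, 3.8, 3.8, 3.9
The 2 values of 3.8 occupy positions 4–5 → average rank (4+5)/2 = 4.5.
Batch X values → pooled ranks: 3.8→4.5, 1.7→1
Rank sum = 4.5 + 1 = 5.5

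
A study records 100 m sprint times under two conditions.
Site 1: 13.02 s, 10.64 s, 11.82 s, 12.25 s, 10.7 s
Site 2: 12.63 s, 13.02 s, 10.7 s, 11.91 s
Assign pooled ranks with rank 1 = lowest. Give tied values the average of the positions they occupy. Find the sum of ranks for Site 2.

Sorted (ascending): 10.64, 10.7, 10.7, 11.82, 11.91, 12.25, 12.63, 13.02, 13.02
The 2 values of 10.7 occupy positions 2–3 → average rank (2+3)/2 = 2.5.
The 2 values of 13.02 occupy positions 8–9 → average rank (8+9)/2 = 8.5.
Site 2 values → pooled ranks: 12.63→7, 13.02→8.5, 10.7→2.5, 11.91→5
Rank sum = 7 + 8.5 + 2.5 + 5 = 23

23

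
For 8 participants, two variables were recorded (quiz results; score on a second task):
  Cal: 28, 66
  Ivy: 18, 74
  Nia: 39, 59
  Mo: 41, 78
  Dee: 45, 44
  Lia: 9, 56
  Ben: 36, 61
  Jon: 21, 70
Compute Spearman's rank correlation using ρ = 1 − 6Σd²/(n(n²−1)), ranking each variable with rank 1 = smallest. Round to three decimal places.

Ranks of variable 1: 4, 2, 6, 7, 8, 1, 5, 3
Ranks of variable 2: 5, 7, 3, 8, 1, 2, 4, 6
d = r₁ − r₂: -1, -5, 3, -1, 7, -1, 1, -3
d²: 1, 25, 9, 1, 49, 1, 1, 9; Σd² = 96
ρ = 1 − 6·96/(8·63) = 1 − 576/504 = -0.143

-0.143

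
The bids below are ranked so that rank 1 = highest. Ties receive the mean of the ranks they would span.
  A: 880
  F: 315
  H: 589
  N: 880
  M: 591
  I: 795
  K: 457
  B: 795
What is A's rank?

Sorted (descending): 880, 880, 795, 795, 591, 589, 457, 315
The 2 values of 880 occupy positions 1–2 → average rank (1+2)/2 = 1.5.
The 2 values of 795 occupy positions 3–4 → average rank (3+4)/2 = 3.5.
A has value 880 → rank 1.5.

1.5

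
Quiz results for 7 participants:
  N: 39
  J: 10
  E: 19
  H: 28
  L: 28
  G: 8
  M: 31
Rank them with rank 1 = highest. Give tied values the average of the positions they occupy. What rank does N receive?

Sorted (descending): 39, 31, 28, 28, 19, 10, 8
The 2 values of 28 occupy positions 3–4 → average rank (3+4)/2 = 3.5.
N has value 39 → rank 1.

1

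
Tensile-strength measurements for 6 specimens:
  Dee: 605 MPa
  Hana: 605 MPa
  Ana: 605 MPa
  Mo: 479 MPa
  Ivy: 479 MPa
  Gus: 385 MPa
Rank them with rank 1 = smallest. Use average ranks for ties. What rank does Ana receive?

5

Sorted (ascending): 385, 479, 479, 605, 605, 605
The 2 values of 479 occupy positions 2–3 → average rank (2+3)/2 = 2.5.
The 3 values of 605 occupy positions 4–6 → average rank 5.
Ana has value 605 MPa → rank 5.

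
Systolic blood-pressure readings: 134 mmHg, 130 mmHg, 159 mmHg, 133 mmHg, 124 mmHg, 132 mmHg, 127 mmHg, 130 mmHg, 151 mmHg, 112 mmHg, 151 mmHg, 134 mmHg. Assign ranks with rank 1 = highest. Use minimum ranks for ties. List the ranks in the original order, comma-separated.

Sorted (descending): 159, 151, 151, 134, 134, 133, 132, 130, 130, 127, 124, 112
The 2 values of 151 occupy positions 2–3 → each gets rank 2.
The 2 values of 134 occupy positions 4–5 → each gets rank 4.
The 2 values of 130 occupy positions 8–9 → each gets rank 8.

4, 8, 1, 6, 11, 7, 10, 8, 2, 12, 2, 4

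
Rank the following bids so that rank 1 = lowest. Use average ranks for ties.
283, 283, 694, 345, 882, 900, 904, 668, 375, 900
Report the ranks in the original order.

Sorted (ascending): 283, 283, 345, 375, 668, 694, 882, 900, 900, 904
The 2 values of 283 occupy positions 1–2 → average rank (1+2)/2 = 1.5.
The 2 values of 900 occupy positions 8–9 → average rank (8+9)/2 = 8.5.

1.5, 1.5, 6, 3, 7, 8.5, 10, 5, 4, 8.5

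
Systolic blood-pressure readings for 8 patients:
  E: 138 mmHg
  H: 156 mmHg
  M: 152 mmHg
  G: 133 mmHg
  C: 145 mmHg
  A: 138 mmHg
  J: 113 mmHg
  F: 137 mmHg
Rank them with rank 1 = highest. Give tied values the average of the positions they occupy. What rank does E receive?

Sorted (descending): 156, 152, 145, 138, 138, 137, 133, 113
The 2 values of 138 occupy positions 4–5 → average rank (4+5)/2 = 4.5.
E has value 138 mmHg → rank 4.5.

4.5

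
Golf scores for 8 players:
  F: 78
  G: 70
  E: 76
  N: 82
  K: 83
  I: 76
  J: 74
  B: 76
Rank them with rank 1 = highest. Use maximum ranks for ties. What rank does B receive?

6

Sorted (descending): 83, 82, 78, 76, 76, 76, 74, 70
The 3 values of 76 occupy positions 4–6 → each gets rank 6.
B has value 76 → rank 6.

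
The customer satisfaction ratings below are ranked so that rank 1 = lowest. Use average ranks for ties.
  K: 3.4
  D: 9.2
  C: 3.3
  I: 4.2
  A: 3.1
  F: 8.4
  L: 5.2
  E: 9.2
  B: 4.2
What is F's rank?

Sorted (ascending): 3.1, 3.3, 3.4, 4.2, 4.2, 5.2, 8.4, 9.2, 9.2
The 2 values of 4.2 occupy positions 4–5 → average rank (4+5)/2 = 4.5.
The 2 values of 9.2 occupy positions 8–9 → average rank (8+9)/2 = 8.5.
F has value 8.4 → rank 7.

7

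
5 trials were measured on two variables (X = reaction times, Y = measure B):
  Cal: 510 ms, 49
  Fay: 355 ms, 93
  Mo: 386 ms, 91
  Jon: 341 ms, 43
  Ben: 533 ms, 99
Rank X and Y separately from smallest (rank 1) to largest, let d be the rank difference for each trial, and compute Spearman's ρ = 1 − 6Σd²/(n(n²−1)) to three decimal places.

0.600

Ranks of variable 1: 4, 2, 3, 1, 5
Ranks of variable 2: 2, 4, 3, 1, 5
d = r₁ − r₂: 2, -2, 0, 0, 0
d²: 4, 4, 0, 0, 0; Σd² = 8
ρ = 1 − 6·8/(5·24) = 1 − 48/120 = 0.600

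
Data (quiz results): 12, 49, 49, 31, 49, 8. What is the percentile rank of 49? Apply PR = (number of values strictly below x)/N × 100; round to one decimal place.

N = 6.
Strictly below 49: 3. Equal to 49: 3.
PR = 3/6 × 100 = 50.0

50.0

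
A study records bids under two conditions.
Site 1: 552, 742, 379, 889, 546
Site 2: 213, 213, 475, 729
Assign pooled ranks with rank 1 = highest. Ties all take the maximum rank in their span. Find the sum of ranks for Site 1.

19

Sorted (descending): 889, 742, 729, 552, 546, 475, 379, 213, 213
The 2 values of 213 occupy positions 8–9 → each gets rank 9.
Site 1 values → pooled ranks: 552→4, 742→2, 379→7, 889→1, 546→5
Rank sum = 4 + 2 + 7 + 1 + 5 = 19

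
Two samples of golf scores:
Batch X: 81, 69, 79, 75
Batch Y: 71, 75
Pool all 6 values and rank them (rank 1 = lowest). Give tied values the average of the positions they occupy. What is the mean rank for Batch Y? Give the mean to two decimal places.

Sorted (ascending): 69, 71, 75, 75, 79, 81
The 2 values of 75 occupy positions 3–4 → average rank (3+4)/2 = 3.5.
Batch Y values → pooled ranks: 71→2, 75→3.5
Mean rank = (2 + 3.5) / 2 = 2.75

2.75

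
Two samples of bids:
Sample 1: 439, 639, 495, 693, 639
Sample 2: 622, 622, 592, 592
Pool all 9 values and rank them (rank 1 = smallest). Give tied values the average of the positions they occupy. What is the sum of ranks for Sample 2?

Sorted (ascending): 439, 495, 592, 592, 622, 622, 639, 639, 693
The 2 values of 592 occupy positions 3–4 → average rank (3+4)/2 = 3.5.
The 2 values of 622 occupy positions 5–6 → average rank (5+6)/2 = 5.5.
The 2 values of 639 occupy positions 7–8 → average rank (7+8)/2 = 7.5.
Sample 2 values → pooled ranks: 622→5.5, 622→5.5, 592→3.5, 592→3.5
Rank sum = 5.5 + 5.5 + 3.5 + 3.5 = 18

18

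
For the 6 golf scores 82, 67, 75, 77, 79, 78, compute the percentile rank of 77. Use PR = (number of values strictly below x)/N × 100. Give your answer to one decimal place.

N = 6.
Strictly below 77: 2. Equal to 77: 1.
PR = 2/6 × 100 = 33.3

33.3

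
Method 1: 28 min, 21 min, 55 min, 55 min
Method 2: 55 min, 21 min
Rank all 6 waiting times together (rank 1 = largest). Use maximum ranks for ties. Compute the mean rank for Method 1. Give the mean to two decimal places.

Sorted (descending): 55, 55, 55, 28, 21, 21
The 3 values of 55 occupy positions 1–3 → each gets rank 3.
The 2 values of 21 occupy positions 5–6 → each gets rank 6.
Method 1 values → pooled ranks: 28→4, 21→6, 55→3, 55→3
Mean rank = (4 + 6 + 3 + 3) / 4 = 4.00

4.00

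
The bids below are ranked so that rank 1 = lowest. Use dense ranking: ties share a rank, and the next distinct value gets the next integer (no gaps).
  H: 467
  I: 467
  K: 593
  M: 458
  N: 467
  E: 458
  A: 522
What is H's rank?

2

Sorted (ascending): 458, 458, 467, 467, 467, 522, 593
The 2 values of 458 share dense rank 1.
The 3 values of 467 share dense rank 2.
Remaining distinct values take the next consecutive integers.
H has value 467 → rank 2.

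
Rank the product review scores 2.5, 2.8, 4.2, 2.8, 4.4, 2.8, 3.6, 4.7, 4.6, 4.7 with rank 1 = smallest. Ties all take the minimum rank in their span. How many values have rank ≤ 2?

Sorted (ascending): 2.5, 2.8, 2.8, 2.8, 3.6, 4.2, 4.4, 4.6, 4.7, 4.7
The 3 values of 2.8 occupy positions 2–4 → each gets rank 2.
The 2 values of 4.7 occupy positions 9–10 → each gets rank 9.
Ranks ≤ 2: {1, 2, 2, 2} → 4 values.

4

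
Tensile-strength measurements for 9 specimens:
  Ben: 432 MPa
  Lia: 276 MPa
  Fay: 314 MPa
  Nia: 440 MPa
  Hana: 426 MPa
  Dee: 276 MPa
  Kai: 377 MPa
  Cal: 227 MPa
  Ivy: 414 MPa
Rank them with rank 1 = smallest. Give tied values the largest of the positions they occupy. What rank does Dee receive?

3

Sorted (ascending): 227, 276, 276, 314, 377, 414, 426, 432, 440
The 2 values of 276 occupy positions 2–3 → each gets rank 3.
Dee has value 276 MPa → rank 3.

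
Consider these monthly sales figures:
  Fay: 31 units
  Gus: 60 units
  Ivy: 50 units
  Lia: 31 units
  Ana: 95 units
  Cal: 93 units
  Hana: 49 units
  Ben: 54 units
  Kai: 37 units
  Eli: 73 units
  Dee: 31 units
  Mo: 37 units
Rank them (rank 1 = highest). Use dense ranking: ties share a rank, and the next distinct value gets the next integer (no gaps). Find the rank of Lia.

Sorted (descending): 95, 93, 73, 60, 54, 50, 49, 37, 37, 31, 31, 31
The 2 values of 37 share dense rank 8.
The 3 values of 31 share dense rank 9.
Remaining distinct values take the next consecutive integers.
Lia has value 31 units → rank 9.

9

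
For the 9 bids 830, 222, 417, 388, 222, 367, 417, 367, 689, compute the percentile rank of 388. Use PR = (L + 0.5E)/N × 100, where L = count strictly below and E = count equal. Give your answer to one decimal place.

N = 9.
Strictly below 388: 4. Equal to 388: 1.
PR = (4 + 0.5·1)/9 × 100 = 50.0

50.0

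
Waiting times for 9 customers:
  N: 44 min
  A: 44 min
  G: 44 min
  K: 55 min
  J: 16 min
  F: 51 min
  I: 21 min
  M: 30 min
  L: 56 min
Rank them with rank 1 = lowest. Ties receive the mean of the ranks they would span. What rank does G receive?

Sorted (ascending): 16, 21, 30, 44, 44, 44, 51, 55, 56
The 3 values of 44 occupy positions 4–6 → average rank 5.
G has value 44 min → rank 5.

5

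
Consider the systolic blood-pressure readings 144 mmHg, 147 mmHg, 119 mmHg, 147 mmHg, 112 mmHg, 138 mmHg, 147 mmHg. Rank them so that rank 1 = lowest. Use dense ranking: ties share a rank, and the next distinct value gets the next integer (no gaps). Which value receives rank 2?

Sorted (ascending): 112, 119, 138, 144, 147, 147, 147
The 3 values of 147 share dense rank 5.
Remaining distinct values take the next consecutive integers.
Rank 2 → value 119.

119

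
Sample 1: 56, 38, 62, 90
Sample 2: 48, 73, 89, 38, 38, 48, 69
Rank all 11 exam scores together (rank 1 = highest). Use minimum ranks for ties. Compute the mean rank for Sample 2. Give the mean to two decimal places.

Sorted (descending): 90, 89, 73, 69, 62, 56, 48, 48, 38, 38, 38
The 2 values of 48 occupy positions 7–8 → each gets rank 7.
The 3 values of 38 occupy positions 9–11 → each gets rank 9.
Sample 2 values → pooled ranks: 48→7, 73→3, 89→2, 38→9, 38→9, 48→7, 69→4
Mean rank = (7 + 3 + 2 + 9 + 9 + 7 + 4) / 7 = 5.86

5.86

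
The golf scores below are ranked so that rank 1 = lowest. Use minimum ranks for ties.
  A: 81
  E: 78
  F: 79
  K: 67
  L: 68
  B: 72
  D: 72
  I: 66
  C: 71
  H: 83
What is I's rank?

1

Sorted (ascending): 66, 67, 68, 71, 72, 72, 78, 79, 81, 83
The 2 values of 72 occupy positions 5–6 → each gets rank 5.
I has value 66 → rank 1.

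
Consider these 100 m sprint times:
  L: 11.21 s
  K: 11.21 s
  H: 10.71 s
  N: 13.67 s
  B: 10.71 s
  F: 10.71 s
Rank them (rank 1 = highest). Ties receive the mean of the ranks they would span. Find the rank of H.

Sorted (descending): 13.67, 11.21, 11.21, 10.71, 10.71, 10.71
The 2 values of 11.21 occupy positions 2–3 → average rank (2+3)/2 = 2.5.
The 3 values of 10.71 occupy positions 4–6 → average rank 5.
H has value 10.71 s → rank 5.

5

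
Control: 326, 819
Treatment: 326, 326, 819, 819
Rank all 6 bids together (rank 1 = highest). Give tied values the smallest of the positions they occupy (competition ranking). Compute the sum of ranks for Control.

Sorted (descending): 819, 819, 819, 326, 326, 326
The 3 values of 819 occupy positions 1–3 → each gets rank 1.
The 3 values of 326 occupy positions 4–6 → each gets rank 4.
Control values → pooled ranks: 326→4, 819→1
Rank sum = 4 + 1 = 5

5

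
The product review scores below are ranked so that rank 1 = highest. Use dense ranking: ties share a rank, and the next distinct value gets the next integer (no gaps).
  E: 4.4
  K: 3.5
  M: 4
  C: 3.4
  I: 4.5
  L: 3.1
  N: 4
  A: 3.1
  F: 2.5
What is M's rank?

Sorted (descending): 4.5, 4.4, 4, 4, 3.5, 3.4, 3.1, 3.1, 2.5
The 2 values of 4 share dense rank 3.
The 2 values of 3.1 share dense rank 6.
Remaining distinct values take the next consecutive integers.
M has value 4 → rank 3.

3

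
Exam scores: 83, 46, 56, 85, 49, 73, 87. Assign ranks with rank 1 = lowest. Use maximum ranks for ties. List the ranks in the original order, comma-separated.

5, 1, 3, 6, 2, 4, 7

Sorted (ascending): 46, 49, 56, 73, 83, 85, 87
No ties — each value takes its position as its rank.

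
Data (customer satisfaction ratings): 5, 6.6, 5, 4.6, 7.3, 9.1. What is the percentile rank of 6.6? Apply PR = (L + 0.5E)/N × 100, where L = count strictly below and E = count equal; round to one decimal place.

N = 6.
Strictly below 6.6: 3. Equal to 6.6: 1.
PR = (3 + 0.5·1)/6 × 100 = 58.3

58.3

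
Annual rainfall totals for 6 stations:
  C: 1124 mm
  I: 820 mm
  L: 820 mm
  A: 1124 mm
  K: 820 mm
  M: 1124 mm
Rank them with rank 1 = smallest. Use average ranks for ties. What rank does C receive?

Sorted (ascending): 820, 820, 820, 1124, 1124, 1124
The 3 values of 820 occupy positions 1–3 → average rank 2.
The 3 values of 1124 occupy positions 4–6 → average rank 5.
C has value 1124 mm → rank 5.

5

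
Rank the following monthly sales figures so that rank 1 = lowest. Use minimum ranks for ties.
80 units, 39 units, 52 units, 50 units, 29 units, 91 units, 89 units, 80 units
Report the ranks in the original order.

Sorted (ascending): 29, 39, 50, 52, 80, 80, 89, 91
The 2 values of 80 occupy positions 5–6 → each gets rank 5.

5, 2, 4, 3, 1, 8, 7, 5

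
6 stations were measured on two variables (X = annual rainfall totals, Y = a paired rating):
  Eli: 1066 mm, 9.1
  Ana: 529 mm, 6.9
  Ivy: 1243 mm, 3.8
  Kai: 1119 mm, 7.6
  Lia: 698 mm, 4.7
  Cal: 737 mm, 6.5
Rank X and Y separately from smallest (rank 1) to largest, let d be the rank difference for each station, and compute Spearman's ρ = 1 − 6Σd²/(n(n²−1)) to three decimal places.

-0.086

Ranks of variable 1: 4, 1, 6, 5, 2, 3
Ranks of variable 2: 6, 4, 1, 5, 2, 3
d = r₁ − r₂: -2, -3, 5, 0, 0, 0
d²: 4, 9, 25, 0, 0, 0; Σd² = 38
ρ = 1 − 6·38/(6·35) = 1 − 228/210 = -0.086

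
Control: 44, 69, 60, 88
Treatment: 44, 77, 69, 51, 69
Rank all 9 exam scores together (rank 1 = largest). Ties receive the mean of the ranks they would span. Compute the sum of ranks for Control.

19.5

Sorted (descending): 88, 77, 69, 69, 69, 60, 51, 44, 44
The 3 values of 69 occupy positions 3–5 → average rank 4.
The 2 values of 44 occupy positions 8–9 → average rank (8+9)/2 = 8.5.
Control values → pooled ranks: 44→8.5, 69→4, 60→6, 88→1
Rank sum = 8.5 + 4 + 6 + 1 = 19.5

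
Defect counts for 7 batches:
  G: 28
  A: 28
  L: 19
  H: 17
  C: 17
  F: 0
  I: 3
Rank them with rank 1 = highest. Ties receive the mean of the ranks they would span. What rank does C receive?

Sorted (descending): 28, 28, 19, 17, 17, 3, 0
The 2 values of 28 occupy positions 1–2 → average rank (1+2)/2 = 1.5.
The 2 values of 17 occupy positions 4–5 → average rank (4+5)/2 = 4.5.
C has value 17 → rank 4.5.

4.5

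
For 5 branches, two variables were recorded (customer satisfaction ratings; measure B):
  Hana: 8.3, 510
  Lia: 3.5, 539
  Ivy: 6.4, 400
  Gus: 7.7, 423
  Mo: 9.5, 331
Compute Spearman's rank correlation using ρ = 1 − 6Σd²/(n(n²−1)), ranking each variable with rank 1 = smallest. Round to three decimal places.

-0.600

Ranks of variable 1: 4, 1, 2, 3, 5
Ranks of variable 2: 4, 5, 2, 3, 1
d = r₁ − r₂: 0, -4, 0, 0, 4
d²: 0, 16, 0, 0, 16; Σd² = 32
ρ = 1 − 6·32/(5·24) = 1 − 192/120 = -0.600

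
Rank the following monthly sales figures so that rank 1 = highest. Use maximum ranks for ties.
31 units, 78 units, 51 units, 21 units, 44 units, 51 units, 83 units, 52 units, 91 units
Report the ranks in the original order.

Sorted (descending): 91, 83, 78, 52, 51, 51, 44, 31, 21
The 2 values of 51 occupy positions 5–6 → each gets rank 6.

8, 3, 6, 9, 7, 6, 2, 4, 1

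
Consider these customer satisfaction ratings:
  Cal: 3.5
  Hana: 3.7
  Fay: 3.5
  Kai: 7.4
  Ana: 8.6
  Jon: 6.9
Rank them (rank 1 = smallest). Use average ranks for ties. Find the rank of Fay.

Sorted (ascending): 3.5, 3.5, 3.7, 6.9, 7.4, 8.6
The 2 values of 3.5 occupy positions 1–2 → average rank (1+2)/2 = 1.5.
Fay has value 3.5 → rank 1.5.

1.5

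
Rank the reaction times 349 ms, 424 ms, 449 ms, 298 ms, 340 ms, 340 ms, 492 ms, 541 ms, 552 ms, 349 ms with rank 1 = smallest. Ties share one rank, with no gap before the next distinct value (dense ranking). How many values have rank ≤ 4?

6

Sorted (ascending): 298, 340, 340, 349, 349, 424, 449, 492, 541, 552
The 2 values of 340 share dense rank 2.
The 2 values of 349 share dense rank 3.
Remaining distinct values take the next consecutive integers.
Ranks ≤ 4: {1, 2, 2, 3, 3, 4} → 6 values.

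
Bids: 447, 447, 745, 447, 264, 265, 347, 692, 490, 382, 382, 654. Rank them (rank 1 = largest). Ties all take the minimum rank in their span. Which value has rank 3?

Sorted (descending): 745, 692, 654, 490, 447, 447, 447, 382, 382, 347, 265, 264
The 3 values of 447 occupy positions 5–7 → each gets rank 5.
The 2 values of 382 occupy positions 8–9 → each gets rank 8.
Rank 3 → value 654.

654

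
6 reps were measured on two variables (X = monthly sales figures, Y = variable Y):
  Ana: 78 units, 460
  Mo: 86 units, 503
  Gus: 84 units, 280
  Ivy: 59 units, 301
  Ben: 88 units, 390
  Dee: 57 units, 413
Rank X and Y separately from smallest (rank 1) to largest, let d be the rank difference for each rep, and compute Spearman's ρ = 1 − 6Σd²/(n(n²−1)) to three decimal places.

0.086

Ranks of variable 1: 3, 5, 4, 2, 6, 1
Ranks of variable 2: 5, 6, 1, 2, 3, 4
d = r₁ − r₂: -2, -1, 3, 0, 3, -3
d²: 4, 1, 9, 0, 9, 9; Σd² = 32
ρ = 1 − 6·32/(6·35) = 1 − 192/210 = 0.086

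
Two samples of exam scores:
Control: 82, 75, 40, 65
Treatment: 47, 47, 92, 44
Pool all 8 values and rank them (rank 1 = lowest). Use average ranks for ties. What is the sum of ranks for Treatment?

17

Sorted (ascending): 40, 44, 47, 47, 65, 75, 82, 92
The 2 values of 47 occupy positions 3–4 → average rank (3+4)/2 = 3.5.
Treatment values → pooled ranks: 47→3.5, 47→3.5, 92→8, 44→2
Rank sum = 3.5 + 3.5 + 8 + 2 = 17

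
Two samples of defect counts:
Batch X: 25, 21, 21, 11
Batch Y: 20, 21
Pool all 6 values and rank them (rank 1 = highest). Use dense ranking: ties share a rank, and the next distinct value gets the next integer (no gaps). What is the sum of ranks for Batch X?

9

Sorted (descending): 25, 21, 21, 21, 20, 11
The 3 values of 21 share dense rank 2.
Remaining distinct values take the next consecutive integers.
Batch X values → pooled ranks: 25→1, 21→2, 21→2, 11→4
Rank sum = 1 + 2 + 2 + 4 = 9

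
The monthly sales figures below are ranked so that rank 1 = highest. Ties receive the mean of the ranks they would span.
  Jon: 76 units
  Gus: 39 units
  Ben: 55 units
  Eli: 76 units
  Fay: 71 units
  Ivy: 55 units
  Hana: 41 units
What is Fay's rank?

3

Sorted (descending): 76, 76, 71, 55, 55, 41, 39
The 2 values of 76 occupy positions 1–2 → average rank (1+2)/2 = 1.5.
The 2 values of 55 occupy positions 4–5 → average rank (4+5)/2 = 4.5.
Fay has value 71 units → rank 3.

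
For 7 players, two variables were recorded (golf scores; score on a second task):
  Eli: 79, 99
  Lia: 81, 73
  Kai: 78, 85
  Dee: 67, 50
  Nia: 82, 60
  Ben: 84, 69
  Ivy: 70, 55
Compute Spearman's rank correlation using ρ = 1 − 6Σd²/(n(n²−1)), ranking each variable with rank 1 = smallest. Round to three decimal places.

Ranks of variable 1: 4, 5, 3, 1, 6, 7, 2
Ranks of variable 2: 7, 5, 6, 1, 3, 4, 2
d = r₁ − r₂: -3, 0, -3, 0, 3, 3, 0
d²: 9, 0, 9, 0, 9, 9, 0; Σd² = 36
ρ = 1 − 6·36/(7·48) = 1 − 216/336 = 0.357

0.357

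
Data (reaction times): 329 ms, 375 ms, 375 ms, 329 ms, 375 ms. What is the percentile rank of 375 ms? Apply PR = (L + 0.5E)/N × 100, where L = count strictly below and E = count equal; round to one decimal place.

70.0

N = 5.
Strictly below 375: 2. Equal to 375: 3.
PR = (2 + 0.5·3)/5 × 100 = 70.0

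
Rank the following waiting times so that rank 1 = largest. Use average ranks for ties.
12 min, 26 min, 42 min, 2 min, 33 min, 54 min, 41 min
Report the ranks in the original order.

6, 5, 2, 7, 4, 1, 3

Sorted (descending): 54, 42, 41, 33, 26, 12, 2
No ties — each value takes its position as its rank.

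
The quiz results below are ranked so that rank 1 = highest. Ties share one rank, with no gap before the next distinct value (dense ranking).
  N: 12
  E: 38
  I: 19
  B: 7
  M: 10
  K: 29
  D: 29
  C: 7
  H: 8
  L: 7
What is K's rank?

2

Sorted (descending): 38, 29, 29, 19, 12, 10, 8, 7, 7, 7
The 2 values of 29 share dense rank 2.
The 3 values of 7 share dense rank 7.
Remaining distinct values take the next consecutive integers.
K has value 29 → rank 2.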